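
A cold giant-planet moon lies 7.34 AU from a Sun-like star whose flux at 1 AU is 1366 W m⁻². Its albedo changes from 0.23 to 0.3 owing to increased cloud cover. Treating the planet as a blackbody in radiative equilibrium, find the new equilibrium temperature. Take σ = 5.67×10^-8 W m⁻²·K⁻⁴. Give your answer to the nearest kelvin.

Irradiance scales as 1/d², so S = 1366 W m⁻² × (1/7.34)² = 25.35 W m⁻².
With the new albedo, S(1−α₂)/4 = 4.437 W m⁻², so T₂ = 94.05 K.

94 K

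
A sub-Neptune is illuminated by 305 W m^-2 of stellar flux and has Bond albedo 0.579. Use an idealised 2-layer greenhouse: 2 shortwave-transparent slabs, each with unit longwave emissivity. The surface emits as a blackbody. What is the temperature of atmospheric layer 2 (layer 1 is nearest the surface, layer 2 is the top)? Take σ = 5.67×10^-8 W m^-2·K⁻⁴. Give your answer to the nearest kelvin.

OLR = S(1−α)/4 = 32.10 W m^-2; the top layer radiates at T_e = 154.3 K.
Each opaque layer satisfies 2T_j⁴ = T_{j−1}⁴ + T_{j+1}⁴, giving T_k⁴ = (N+1−k)T_e⁴.
T_2 = (1)^(1/4)·154.3 = 154.3 K.

154 K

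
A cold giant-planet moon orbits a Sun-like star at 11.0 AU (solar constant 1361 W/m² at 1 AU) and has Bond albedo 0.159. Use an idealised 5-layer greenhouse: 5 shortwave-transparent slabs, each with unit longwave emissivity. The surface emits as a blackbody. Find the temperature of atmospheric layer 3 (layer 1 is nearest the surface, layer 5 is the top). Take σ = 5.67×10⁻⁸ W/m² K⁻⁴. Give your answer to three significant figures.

By the inverse-square law, S = 1361/11.0² = 11.25 W/m².
OLR = S(1−α)/4 = 2.365 W/m²; the top layer radiates at T_e = 80.36 K.
In the N-layer model, layer k (counted from the surface) has T_k = (N+1−k)^(1/4)·T_e.
T_3 = (3)^(1/4)·80.36 = 105.8 K.

106 K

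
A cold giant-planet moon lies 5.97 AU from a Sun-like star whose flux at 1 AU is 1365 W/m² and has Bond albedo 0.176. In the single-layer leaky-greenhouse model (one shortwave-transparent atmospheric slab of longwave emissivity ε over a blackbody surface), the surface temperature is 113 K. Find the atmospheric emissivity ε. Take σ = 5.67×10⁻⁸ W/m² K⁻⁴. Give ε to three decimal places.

0.293

Irradiance scales as 1/d², so S = 1365 W/m² × (1/5.97)² = 38.30 W/m².
TOA balance gives T_e = 108.6 K.
Inverting T_s⁴ = 2T_e⁴/(2−ε): (T_e/T_s)⁴ = 0.8534, so ε = 2(1 − 0.8534) = 0.2932.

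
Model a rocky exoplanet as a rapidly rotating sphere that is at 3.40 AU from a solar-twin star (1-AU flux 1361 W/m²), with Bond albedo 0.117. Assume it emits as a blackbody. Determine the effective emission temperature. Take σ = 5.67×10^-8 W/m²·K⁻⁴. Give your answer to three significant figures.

146 kelvin

By the inverse-square law, S = 1361/3.40² = 117.7 W/m².
Averaging over the sphere, the absorbed flux is S(1−α)/4 = 25.99 W/m².
Balancing against σT⁴: T = (25.99/5.67×10⁻⁸)^(1/4) = 146.3 K.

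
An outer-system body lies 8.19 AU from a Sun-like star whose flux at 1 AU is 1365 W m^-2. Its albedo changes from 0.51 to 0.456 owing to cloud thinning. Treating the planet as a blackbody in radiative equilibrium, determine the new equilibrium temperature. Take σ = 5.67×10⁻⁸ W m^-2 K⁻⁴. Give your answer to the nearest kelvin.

84 K

By the inverse-square law, S = 1365/8.19² = 20.35 W m^-2.
With the new albedo, S(1−α₂)/4 = 2.768 W m^-2, so T₂ = 83.59 K.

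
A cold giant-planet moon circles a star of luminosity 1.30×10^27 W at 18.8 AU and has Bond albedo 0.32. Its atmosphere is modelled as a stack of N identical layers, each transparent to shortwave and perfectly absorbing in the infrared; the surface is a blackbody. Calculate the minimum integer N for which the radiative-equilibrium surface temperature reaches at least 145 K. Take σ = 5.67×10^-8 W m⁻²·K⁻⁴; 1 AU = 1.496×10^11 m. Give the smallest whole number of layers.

11

Orbital distance: d = 18.8 AU = 2.812×10^12 m.
Flux at the orbit: S = L/(4πd²) = 1.30×10^27/(4π·(2.81×10^12)²) = 13.08 W m⁻².
The effective emission temperature is T_e = [S(1−α)/(4σ)]^¼ = 79.13 K.
Since T_s⁴ = (N+1)T_e⁴, we need N ≥ (T_s/T_e)⁴ − 1 = 10.273.
Rounding up, N = 11.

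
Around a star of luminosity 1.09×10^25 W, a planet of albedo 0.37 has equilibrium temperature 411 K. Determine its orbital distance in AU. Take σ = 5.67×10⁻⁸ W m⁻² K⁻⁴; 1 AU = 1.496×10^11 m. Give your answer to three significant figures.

0.0614 AU

Energy balance gives S = 4σT⁴/(1−α) = 10270 W m⁻².
From L = 4πd²S, d = √(1.09×10^25/(4π·10270)) = 9.189×10^9 m = 0.06142 AU.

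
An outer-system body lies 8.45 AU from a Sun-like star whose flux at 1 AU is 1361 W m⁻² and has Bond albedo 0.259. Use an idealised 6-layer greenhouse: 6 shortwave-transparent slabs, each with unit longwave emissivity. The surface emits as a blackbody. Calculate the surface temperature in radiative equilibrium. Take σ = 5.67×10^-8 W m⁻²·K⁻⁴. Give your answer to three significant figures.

144 K

Flux at the orbit: S = 1361/(8.45)² = 19.06 W m⁻².
OLR = S(1−α)/4 = 3.531 W m⁻²; the top layer radiates at T_e = 88.83 K.
Layer-by-layer balance gives σT_s⁴ = (N+1)σT_e⁴, so T_s = 7^¼·88.83 = 144.5 K.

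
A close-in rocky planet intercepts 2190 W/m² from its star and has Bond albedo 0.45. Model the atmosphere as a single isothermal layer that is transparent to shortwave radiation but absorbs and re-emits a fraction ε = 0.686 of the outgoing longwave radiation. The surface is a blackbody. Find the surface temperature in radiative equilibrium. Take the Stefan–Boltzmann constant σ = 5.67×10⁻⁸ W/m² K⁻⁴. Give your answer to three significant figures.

300 K

The planet radiates to space at T_e = [S(1−α)/(4σ)]^(1/4) = 270.0 K.
For a single slab of emissivity ε, T_s⁴ = 2T_e⁴/(2−ε); thus T_s = 270.0·(1.522)^(1/4) = 299.8 K.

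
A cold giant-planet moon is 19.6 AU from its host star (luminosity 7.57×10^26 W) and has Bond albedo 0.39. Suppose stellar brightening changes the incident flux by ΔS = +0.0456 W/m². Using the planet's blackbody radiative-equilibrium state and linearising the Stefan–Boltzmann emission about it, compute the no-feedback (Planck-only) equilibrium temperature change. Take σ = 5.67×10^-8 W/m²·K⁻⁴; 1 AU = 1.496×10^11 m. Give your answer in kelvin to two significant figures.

0.11 K

d = 19.6 × 1.496×10^11 m = 2.932×10^12 m.
Flux at the orbit: S = L/(4πd²) = 7.57×10^26/(4π·(2.93×10^12)²) = 7.007 W/m².
Reference equilibrium: T_e = [S(1−α)/(4σ)]^(1/4) = 65.89 K.
ΔF = Δ[S(1−α)]/4 = (1−0.39)·+0.0456/4 = 0.006954 W/m².
Planck response: λ_P = 4σT_e³ = 4·5.67×10⁻⁸·(65.89)³ = 0.06487 W/m²/K.
So ΔT₀ = 0.006954/0.06487 = 0.107 K.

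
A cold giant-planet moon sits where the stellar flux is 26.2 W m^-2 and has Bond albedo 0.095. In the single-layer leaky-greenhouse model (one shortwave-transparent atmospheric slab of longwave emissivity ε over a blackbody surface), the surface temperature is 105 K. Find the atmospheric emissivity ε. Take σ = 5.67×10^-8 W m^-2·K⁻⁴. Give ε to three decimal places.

0.280

First, T_e = [26.20·(1−0.095)/(4σ)]^(1/4) = 101.1 K.
T_s⁴ = T_e⁴·2/(2−ε) → ε = 2 − 2(T_e/T_s)⁴ = 2 − 2·(101.1/105)⁴ = 0.2798.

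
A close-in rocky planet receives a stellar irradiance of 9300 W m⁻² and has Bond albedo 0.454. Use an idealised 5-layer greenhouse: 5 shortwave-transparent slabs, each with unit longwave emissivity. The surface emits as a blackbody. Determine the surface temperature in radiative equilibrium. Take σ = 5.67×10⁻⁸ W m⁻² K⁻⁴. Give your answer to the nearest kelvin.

605 kelvin

OLR = S(1−α)/4 = 1269 W m⁻²; the top layer radiates at T_e = 386.8 K.
Layer-by-layer balance gives σT_s⁴ = (N+1)σT_e⁴, so T_s = 6^¼·386.8 = 605.4 K.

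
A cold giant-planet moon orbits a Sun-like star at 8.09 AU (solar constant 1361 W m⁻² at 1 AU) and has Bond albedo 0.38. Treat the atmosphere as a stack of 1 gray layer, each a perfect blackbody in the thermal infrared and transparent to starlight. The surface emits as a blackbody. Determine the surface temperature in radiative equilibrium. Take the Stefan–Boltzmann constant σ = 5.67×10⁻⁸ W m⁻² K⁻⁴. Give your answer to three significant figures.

103 kelvin

Irradiance scales as 1/d², so S = 1361 W m⁻² × (1/8.09)² = 20.80 W m⁻².
The effective emission temperature is T_e = [S(1−α)/(4σ)]^¼ = 86.83 K.
With N = 1 opaque layers, T_s = (N+1)^(1/4)·T_e = 2^(1/4)·86.83 = 103.3 K.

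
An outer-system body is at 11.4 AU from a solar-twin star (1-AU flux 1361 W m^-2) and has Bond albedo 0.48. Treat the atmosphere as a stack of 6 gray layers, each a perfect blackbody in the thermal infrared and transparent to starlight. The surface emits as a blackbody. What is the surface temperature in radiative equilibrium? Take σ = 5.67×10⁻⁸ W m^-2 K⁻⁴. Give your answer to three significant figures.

Irradiance scales as 1/d², so S = 1361 W m^-2 × (1/11.4)² = 10.47 W m^-2.
Top-of-atmosphere balance: σT_e⁴ = S(1−α)/4 = 1.361 W m^-2 → T_e = 70.00 K.
With N = 6 opaque layers, T_s = (N+1)^(1/4)·T_e = 7^(1/4)·70.00 = 113.9 K.

114 K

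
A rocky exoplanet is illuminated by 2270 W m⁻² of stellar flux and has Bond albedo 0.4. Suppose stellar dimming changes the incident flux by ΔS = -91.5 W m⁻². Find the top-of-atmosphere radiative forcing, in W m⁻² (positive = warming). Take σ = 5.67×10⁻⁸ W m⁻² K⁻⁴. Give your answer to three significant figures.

ΔF = Δ[S(1−α)]/4 = (1−0.4)·-91.5/4 = -13.72 W m⁻².

-13.7 W m⁻²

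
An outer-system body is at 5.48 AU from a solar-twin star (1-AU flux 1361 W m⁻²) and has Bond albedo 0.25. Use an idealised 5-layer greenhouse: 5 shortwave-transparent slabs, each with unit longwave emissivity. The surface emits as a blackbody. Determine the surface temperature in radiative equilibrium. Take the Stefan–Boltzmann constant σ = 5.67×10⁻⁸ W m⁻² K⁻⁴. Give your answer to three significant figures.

173 K

Flux at the orbit: S = 1361/(5.48)² = 45.32 W m⁻².
OLR = S(1−α)/4 = 8.498 W m⁻²; the top layer radiates at T_e = 110.6 K.
With N = 5 opaque layers, T_s = (N+1)^(1/4)·T_e = 6^(1/4)·110.6 = 173.2 K.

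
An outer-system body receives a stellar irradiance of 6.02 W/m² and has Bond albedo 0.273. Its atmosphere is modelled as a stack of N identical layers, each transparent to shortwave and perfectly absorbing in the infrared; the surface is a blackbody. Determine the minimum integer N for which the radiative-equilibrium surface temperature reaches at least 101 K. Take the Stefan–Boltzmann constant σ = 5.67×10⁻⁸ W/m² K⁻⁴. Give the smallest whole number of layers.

OLR = S(1−α)/4 = 1.094 W/m²; the top layer radiates at T_e = 66.28 K.
Since T_s⁴ = (N+1)T_e⁴, we need N ≥ (T_s/T_e)⁴ − 1 = 4.393.
Rounding up, N = 5.

5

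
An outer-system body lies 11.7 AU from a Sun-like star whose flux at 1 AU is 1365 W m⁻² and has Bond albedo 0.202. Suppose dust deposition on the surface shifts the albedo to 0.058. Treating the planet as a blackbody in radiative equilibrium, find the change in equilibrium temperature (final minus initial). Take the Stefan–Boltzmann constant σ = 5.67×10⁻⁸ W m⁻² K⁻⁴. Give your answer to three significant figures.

Flux at the orbit: S = 1365/(11.7)² = 9.972 W m⁻².
With α = 0.202, T₁ = 76.96 K.
With α = 0.058, T₂ = 80.22 K.
Change: 80.22 − 76.96 = 3.259 K.

3.26 kelvin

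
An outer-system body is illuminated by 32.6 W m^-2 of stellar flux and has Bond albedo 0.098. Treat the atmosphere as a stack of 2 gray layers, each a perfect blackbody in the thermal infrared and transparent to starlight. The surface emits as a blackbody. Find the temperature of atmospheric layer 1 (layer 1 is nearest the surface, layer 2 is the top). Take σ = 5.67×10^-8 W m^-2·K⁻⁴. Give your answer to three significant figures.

Top-of-atmosphere balance: σT_e⁴ = S(1−α)/4 = 7.351 W m^-2 → T_e = 106.7 K.
In the N-layer model, layer k (counted from the surface) has T_k = (N+1−k)^(1/4)·T_e.
With k = 1: T_1 = (2+1−1)^¼·106.7 K = 126.9 K.

127 K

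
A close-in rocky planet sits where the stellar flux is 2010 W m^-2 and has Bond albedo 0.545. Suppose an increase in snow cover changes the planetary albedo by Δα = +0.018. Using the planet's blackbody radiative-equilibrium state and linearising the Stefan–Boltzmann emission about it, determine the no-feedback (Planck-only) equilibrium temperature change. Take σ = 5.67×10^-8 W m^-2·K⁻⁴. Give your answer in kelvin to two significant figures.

-2.5 K

The baseline emission temperature is T_e = 252.0 K.
ΔF = −(S/4)Δα = −(2010/4)×(+0.018) = -9.045 W m^-2.
Planck response: λ_P = 4σT_e³ = 4·5.67×10⁻⁸·(252.0)³ = 3.629 W m^-2/K.
Hence the no-feedback warming is ΔF/(4σT_e³) = -2.49 K.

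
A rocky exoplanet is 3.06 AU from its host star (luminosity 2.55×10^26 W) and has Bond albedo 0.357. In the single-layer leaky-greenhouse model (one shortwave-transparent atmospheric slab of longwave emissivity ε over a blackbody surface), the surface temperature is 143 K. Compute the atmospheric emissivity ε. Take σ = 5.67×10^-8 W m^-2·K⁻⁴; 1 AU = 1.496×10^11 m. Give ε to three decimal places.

0.687

Orbital distance: d = 3.06 AU = 4.578×10^11 m.
Flux at the orbit: S = L/(4πd²) = 2.55×10^26/(4π·(4.58×10^11)²) = 96.83 W m^-2.
TOA balance gives T_e = 128.7 K.
T_s⁴ = T_e⁴·2/(2−ε) → ε = 2 − 2(T_e/T_s)⁴ = 2 − 2·(128.7/143)⁴ = 0.6870.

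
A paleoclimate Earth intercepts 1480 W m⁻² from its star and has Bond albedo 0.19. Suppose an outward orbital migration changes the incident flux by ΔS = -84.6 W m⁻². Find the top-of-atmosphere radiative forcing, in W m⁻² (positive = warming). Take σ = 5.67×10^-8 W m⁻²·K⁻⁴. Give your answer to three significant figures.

-17.1 W m⁻²

Only a fraction (1−α) is absorbed and it's spread over 4πR², so ΔF = (1−α)ΔS/4 = -17.13 W m⁻².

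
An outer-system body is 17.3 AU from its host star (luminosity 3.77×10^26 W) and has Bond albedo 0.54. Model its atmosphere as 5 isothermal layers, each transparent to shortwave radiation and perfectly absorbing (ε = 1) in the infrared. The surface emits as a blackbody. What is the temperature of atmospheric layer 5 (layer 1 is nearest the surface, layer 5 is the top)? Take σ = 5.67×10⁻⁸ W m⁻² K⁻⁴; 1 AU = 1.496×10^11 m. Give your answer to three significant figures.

54.9 K

d = 17.3 × 1.496×10^11 m = 2.588×10^12 m.
Flux at the orbit: S = L/(4πd²) = 3.77×10^26/(4π·(2.59×10^12)²) = 4.479 W m⁻².
The effective emission temperature is T_e = [S(1−α)/(4σ)]^¼ = 54.90 K.
Each opaque layer satisfies 2T_j⁴ = T_{j−1}⁴ + T_{j+1}⁴, giving T_k⁴ = (N+1−k)T_e⁴.
With k = 5: T_5 = (5+1−5)^¼·54.90 K = 54.90 K.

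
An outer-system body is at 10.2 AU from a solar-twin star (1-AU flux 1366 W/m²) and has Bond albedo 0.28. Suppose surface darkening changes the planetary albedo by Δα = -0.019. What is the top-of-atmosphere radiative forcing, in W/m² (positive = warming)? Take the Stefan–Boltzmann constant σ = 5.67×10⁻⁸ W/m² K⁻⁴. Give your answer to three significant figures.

By the inverse-square law, S = 1366/10.2² = 13.13 W/m².
TOA radiative forcing: ΔF = −S·Δα/4 = −13.13·(-0.019)/4 = 0.06237 W/m².

0.0624 W/m²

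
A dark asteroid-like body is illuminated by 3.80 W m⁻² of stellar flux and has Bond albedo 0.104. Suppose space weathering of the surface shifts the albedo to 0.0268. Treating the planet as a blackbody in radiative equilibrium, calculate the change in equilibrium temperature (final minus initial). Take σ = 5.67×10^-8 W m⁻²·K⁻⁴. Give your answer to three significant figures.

1.30 K

Before: T₁ = [3.800·0.896/(4σ)]^(1/4) = 62.25 K.
With α = 0.0268, T₂ = 63.55 K.
ΔT = T₂ − T₁ = 1.300 K.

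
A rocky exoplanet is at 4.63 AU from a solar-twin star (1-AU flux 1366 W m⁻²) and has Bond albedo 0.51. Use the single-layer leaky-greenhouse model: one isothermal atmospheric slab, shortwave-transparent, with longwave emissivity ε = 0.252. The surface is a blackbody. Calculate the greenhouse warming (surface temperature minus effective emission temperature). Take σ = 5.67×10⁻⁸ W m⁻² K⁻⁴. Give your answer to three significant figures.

3.71 kelvin

Flux at the orbit: S = 1366/(4.63)² = 63.72 W m⁻².
The planet radiates to space at T_e = [S(1−α)/(4σ)]^(1/4) = 108.3 K.
For a single slab of emissivity ε, T_s⁴ = 2T_e⁴/(2−ε); thus T_s = 108.3·(1.144)^(1/4) = 112.0 K.
T_s − T_e = 112.0 − 108.3 = 3.709 K.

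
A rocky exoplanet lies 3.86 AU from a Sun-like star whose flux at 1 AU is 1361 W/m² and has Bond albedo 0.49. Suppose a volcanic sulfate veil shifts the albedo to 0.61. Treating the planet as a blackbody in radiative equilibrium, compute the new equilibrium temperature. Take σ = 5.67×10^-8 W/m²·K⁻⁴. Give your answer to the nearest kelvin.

112 K

Irradiance scales as 1/d², so S = 1361 W/m² × (1/3.86)² = 91.34 W/m².
With the new albedo, S(1−α₂)/4 = 8.906 W/m², so T₂ = 112.0 K.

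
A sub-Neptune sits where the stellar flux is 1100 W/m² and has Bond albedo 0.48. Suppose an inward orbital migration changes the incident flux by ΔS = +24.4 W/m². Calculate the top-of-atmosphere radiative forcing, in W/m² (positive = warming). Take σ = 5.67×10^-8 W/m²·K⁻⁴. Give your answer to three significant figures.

3.17 W/m²

TOA radiative forcing: ΔF = (1−α)ΔS/4 = 0.52·(+24.4)/4 = 3.172 W/m².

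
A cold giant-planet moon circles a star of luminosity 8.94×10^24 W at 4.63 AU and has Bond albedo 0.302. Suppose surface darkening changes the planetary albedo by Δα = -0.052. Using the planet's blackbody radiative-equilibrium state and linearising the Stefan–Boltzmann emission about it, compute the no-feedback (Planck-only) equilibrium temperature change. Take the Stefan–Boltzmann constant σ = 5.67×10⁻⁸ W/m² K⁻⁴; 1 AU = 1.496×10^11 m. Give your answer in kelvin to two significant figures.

0.86 K

Orbital distance: d = 4.63 AU = 6.926×10^11 m.
Flux at the orbit: S = L/(4πd²) = 8.94×10^24/(4π·(6.93×10^11)²) = 1.483 W/m².
The baseline emission temperature is T_e = 46.22 K.
ΔF = −(S/4)Δα = −(1.483/4)×(-0.052) = 0.01928 W/m².
The Planck feedback parameter is 4σT_e³ = 0.02239 W/m²/K.
So ΔT₀ = 0.01928/0.02239 = 0.861 K.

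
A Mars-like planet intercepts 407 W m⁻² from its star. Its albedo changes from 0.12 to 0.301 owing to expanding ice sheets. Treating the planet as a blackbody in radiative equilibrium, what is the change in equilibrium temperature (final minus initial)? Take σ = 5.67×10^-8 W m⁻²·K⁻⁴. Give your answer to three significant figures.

-11.2 K

Initial: T₁ = [S(1−0.12)/(4σ)]^(1/4) = 199.3 K.
With α = 0.301, T₂ = 188.2 K.
ΔT = T₂ − T₁ = -11.15 K.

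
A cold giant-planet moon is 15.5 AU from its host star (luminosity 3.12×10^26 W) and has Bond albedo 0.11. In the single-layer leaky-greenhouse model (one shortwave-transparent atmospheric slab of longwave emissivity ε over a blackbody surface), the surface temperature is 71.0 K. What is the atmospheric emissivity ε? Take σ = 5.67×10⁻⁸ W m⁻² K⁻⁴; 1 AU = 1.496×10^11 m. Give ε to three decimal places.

0.574

d = 15.5 × 1.496×10^11 m = 2.319×10^12 m.
Flux at the orbit: S = L/(4πd²) = 3.12×10^26/(4π·(2.32×10^12)²) = 4.618 W m⁻².
First, T_e = [4.618·(1−0.11)/(4σ)]^(1/4) = 65.24 K.
Since (2−ε)/2 = (T_e/T_s)⁴ = 0.7131, ε = 0.5739.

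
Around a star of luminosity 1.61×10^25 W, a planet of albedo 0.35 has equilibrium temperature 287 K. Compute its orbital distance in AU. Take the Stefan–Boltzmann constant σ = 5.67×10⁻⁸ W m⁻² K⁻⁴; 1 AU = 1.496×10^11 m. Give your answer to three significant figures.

Required flux: S = 4σT⁴/(1−α) = 2367 W m⁻².
From L = 4πd²S, d = √(1.61×10^25/(4π·2367)) = 2.326×10^10 m = 0.1555 AU.

0.156 AU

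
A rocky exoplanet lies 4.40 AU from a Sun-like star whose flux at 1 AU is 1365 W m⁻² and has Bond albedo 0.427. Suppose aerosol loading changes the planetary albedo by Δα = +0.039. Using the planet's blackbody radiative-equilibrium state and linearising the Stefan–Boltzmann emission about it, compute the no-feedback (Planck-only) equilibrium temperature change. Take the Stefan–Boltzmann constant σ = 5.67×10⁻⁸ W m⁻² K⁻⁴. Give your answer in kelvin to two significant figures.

-2.0 K

By the inverse-square law, S = 1365/4.40² = 70.51 W m⁻².
Reference equilibrium: T_e = [S(1−α)/(4σ)]^(1/4) = 115.5 K.
ΔF = −(S/4)Δα = −(70.51/4)×(+0.039) = -0.6874 W m⁻².
Planck response: λ_P = 4σT_e³ = 4·5.67×10⁻⁸·(115.5)³ = 0.3497 W m⁻²/K.
So ΔT₀ = -0.6874/0.3497 = -1.97 K.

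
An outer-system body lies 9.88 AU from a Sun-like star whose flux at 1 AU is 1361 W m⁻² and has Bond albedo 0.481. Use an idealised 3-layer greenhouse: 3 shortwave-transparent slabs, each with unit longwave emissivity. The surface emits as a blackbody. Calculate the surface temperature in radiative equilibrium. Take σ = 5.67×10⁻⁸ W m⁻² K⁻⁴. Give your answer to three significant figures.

106 K

Flux at the orbit: S = 1361/(9.88)² = 13.94 W m⁻².
The effective emission temperature is T_e = [S(1−α)/(4σ)]^¼ = 75.16 K.
For an N-layer opaque stack, T_s⁴ = (N+1)T_e⁴, hence T_s = (4)^(1/4)×75.16 K = 106.3 K.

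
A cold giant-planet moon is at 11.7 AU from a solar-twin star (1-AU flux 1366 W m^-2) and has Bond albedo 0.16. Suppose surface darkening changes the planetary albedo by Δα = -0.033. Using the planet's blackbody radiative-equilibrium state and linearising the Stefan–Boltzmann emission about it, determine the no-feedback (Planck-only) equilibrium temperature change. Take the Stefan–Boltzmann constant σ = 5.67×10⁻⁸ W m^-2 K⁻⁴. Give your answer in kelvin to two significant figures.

0.77 K

By the inverse-square law, S = 1366/11.7² = 9.979 W m^-2.
Unperturbed T_e = [9.979·(1−0.16)/(4σ)]^¼ = 77.97 K.
ΔF = −(S/4)Δα = −(9.979/4)×(-0.033) = 0.08233 W m^-2.
Planck response: λ_P = 4σT_e³ = 4·5.67×10⁻⁸·(77.97)³ = 0.1075 W m^-2/K.
So ΔT₀ = 0.08233/0.1075 = 0.766 K.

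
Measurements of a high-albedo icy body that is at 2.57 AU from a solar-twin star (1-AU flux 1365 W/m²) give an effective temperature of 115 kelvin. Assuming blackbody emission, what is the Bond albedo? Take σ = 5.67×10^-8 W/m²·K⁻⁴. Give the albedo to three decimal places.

Flux at the orbit: S = 1365/(2.57)² = 206.7 W/m².
Rearranging the radiative balance, α = 1 − 4σT⁴/S.
σT⁴ = 9.917 W/m², so 4σT⁴ = 39.67 W/m².
1−α = 39.67/206.7 = 0.1919, so α = 0.8081.

0.808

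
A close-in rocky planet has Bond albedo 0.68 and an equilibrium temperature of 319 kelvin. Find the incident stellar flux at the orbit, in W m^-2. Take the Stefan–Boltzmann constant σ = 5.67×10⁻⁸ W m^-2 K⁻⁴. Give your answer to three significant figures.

Invert the energy balance for S: S = 4σT⁴/(1−α).
σT⁴ = 5.67×10⁻⁸·(319)⁴ = 587.1 W m^-2.
So S = 4×587.1/(1−0.68) = 7339 W m^-2.

7340 W m^-2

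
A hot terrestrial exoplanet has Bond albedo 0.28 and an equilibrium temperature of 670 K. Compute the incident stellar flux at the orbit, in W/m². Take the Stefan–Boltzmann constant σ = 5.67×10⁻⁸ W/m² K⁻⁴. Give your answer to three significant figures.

63500 W/m²

Invert the energy balance for S: S = 4σT⁴/(1−α).
The emitted flux is σT⁴ = 11430 W/m².
So S = 4×11430/(1−0.28) = 63480 W/m².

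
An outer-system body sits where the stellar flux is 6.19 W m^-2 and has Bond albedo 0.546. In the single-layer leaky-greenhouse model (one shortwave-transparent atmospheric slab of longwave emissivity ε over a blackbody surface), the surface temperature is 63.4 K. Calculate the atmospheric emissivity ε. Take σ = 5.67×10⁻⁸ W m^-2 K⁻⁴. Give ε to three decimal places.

0.466

First, T_e = [6.190·(1−0.546)/(4σ)]^(1/4) = 59.33 K.
T_s⁴ = T_e⁴·2/(2−ε) → ε = 2 − 2(T_e/T_s)⁴ = 2 − 2·(59.33/63.4)⁴ = 0.4662.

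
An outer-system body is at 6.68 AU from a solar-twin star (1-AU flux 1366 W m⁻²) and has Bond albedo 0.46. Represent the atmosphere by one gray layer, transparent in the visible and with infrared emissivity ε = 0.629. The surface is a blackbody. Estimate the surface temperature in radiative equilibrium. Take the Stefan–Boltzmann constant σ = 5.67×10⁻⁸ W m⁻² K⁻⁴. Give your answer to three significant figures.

102 K

By the inverse-square law, S = 1366/6.68² = 30.61 W m⁻².
Effective emission temperature (TOA balance): σT_e⁴ = S(1−α)/4 = 4.133 W m⁻² → T_e = 92.40 K.
The surface balance (absorbed SW + ε·downward IR = σT_s⁴) with T_a⁴ = T_s⁴/2 reduces to T_s = T_e·[2/(2−ε)]^¼ = 101.5 K.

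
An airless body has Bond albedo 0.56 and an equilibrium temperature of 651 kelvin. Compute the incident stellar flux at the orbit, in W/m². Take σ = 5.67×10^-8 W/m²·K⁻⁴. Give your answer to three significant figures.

From S(1−α)/4 = σT⁴: S = 4σT⁴/(1−α).
The emitted flux is σT⁴ = 10180 W/m².
So S = 4×10180/(1−0.56) = 92580 W/m².

92600 W/m²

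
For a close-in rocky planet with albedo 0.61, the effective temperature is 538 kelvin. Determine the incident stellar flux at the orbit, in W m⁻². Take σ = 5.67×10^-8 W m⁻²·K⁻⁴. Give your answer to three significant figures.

Invert the energy balance for S: S = 4σT⁴/(1−α).
The emitted flux is σT⁴ = 4750 W m⁻².
S = 4·4750/0.39 = 48720 W m⁻².

48700 W m⁻²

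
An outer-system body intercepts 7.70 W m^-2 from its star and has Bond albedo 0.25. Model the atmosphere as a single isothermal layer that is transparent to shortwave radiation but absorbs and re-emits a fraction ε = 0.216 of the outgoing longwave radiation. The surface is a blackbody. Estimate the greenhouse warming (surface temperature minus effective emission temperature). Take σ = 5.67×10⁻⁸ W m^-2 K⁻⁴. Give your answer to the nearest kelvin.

2 K

The planet radiates to space at T_e = [S(1−α)/(4σ)]^(1/4) = 71.04 K.
The surface balance (absorbed SW + ε·downward IR = σT_s⁴) with T_a⁴ = T_s⁴/2 reduces to T_s = T_e·[2/(2−ε)]^¼ = 73.09 K.
The atmosphere warms the surface by 2.059 K.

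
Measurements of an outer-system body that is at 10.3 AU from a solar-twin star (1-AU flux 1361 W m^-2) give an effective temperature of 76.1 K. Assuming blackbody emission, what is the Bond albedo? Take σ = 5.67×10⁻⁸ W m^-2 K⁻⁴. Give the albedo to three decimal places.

By the inverse-square law, S = 1361/10.3² = 12.83 W m^-2.
From σT⁴ = S(1−α)/4 we invert for α: 1−α = 4σT⁴/S.
σT⁴ = 1.902 W m^-2, so 4σT⁴ = 7.606 W m^-2.
1−α = 7.606/12.83 = 0.5929, so α = 0.4071.

0.407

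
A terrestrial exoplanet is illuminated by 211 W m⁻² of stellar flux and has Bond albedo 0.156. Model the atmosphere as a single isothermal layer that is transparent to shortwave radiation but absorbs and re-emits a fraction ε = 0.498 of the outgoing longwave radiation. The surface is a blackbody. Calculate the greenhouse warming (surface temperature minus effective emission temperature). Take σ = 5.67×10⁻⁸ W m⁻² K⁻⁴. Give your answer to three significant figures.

12.4 K

At the top of the atmosphere, σT_e⁴ = S(1−α)/4 = 44.52 W m⁻², giving T_e = 167.4 K.
For a single slab of emissivity ε, T_s⁴ = 2T_e⁴/(2−ε); thus T_s = 167.4·(1.332)^(1/4) = 179.8 K.
Greenhouse warming: T_s − T_e = 12.42 K.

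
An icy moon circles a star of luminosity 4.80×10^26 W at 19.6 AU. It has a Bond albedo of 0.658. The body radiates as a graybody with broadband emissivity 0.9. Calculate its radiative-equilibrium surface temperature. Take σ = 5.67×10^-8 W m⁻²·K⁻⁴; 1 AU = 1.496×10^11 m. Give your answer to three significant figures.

52.2 K

Orbital distance: d = 19.6 AU = 2.932×10^12 m.
Spreading L over a sphere of radius d: S = 4.80×10^26/(4π·2.93×10^12²) = 4.443 W m⁻².
The planet absorbs (1−α)S over its disc πR² and re-emits over 4πR², so the mean absorbed flux is (1−0.658)·4.443/4 = 0.3799 W m⁻².
Equating to εσT⁴ with ε = 0.9: T = (0.3799/0.9σ)^(1/4) = 52.23 K.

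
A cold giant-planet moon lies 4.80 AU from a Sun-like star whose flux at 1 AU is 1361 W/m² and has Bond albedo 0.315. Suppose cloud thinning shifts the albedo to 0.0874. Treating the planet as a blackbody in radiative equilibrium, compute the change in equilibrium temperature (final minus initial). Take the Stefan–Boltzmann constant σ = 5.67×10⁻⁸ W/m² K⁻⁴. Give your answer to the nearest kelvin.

9 kelvin

Irradiance scales as 1/d², so S = 1361 W/m² × (1/4.80)² = 59.07 W/m².
Before: T₁ = [59.07·0.685/(4σ)]^(1/4) = 115.6 K.
With α = 0.0874, T₂ = 124.2 K.
ΔT = T₂ − T₁ = 8.593 K.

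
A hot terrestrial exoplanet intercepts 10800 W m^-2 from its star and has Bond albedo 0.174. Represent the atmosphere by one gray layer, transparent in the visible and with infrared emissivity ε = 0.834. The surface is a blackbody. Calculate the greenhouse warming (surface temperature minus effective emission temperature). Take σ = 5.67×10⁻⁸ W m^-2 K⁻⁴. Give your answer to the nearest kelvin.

Effective emission temperature (TOA balance): σT_e⁴ = S(1−α)/4 = 2230 W m^-2 → T_e = 445.3 K.
For a single slab of emissivity ε, T_s⁴ = 2T_e⁴/(2−ε); thus T_s = 445.3·(1.715)^(1/4) = 509.7 K.
The atmosphere warms the surface by 64.31 K.

64 K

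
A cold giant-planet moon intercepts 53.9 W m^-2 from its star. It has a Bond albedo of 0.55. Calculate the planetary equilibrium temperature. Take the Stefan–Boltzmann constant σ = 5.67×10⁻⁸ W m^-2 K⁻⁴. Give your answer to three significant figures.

Absorbed flux (global mean): S(1−α)/4 = 53.90·0.45/4 = 6.064 W m^-2.
Set σT⁴ = 6.064 → T = (6.064/σ)^(1/4) = 101.7 K.

102 kelvin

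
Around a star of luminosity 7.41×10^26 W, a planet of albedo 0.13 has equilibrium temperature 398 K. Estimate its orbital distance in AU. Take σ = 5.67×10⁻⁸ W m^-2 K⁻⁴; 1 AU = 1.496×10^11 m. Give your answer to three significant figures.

0.635 AU

Required flux: S = 4σT⁴/(1−α) = 6541 W m^-2.
From L = 4πd²S, d = √(7.41×10^26/(4π·6541)) = 9.495×10^10 m = 0.6347 AU.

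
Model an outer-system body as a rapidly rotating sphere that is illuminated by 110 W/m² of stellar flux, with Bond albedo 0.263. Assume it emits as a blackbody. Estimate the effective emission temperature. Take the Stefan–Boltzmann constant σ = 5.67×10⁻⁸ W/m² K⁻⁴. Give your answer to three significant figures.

The planet absorbs (1−α)S over its disc πR² and re-emits over 4πR², so the mean absorbed flux is (1−0.263)·110.0/4 = 20.27 W/m².
In equilibrium σT⁴ equals this, so T = 137.5 K.

138 K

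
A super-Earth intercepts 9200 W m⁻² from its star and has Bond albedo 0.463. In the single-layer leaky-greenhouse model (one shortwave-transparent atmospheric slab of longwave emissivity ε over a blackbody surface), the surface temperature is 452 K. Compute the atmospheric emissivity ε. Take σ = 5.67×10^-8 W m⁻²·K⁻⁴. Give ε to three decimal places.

0.956

TOA balance gives T_e = 384.2 K.
Since (2−ε)/2 = (T_e/T_s)⁴ = 0.5219, ε = 0.9563.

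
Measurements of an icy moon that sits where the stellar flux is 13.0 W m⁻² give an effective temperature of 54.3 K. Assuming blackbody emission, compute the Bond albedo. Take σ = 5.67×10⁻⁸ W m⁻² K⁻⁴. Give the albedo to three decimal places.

0.848

Energy balance: S(1−α)/4 = σT⁴, so 1−α = 4σT⁴/S.
4σT⁴ = 4·5.67×10⁻⁸·(54.3)⁴ = 1.972 W m⁻².
Hence α = 1 − 1.972/13.00 = 0.8483.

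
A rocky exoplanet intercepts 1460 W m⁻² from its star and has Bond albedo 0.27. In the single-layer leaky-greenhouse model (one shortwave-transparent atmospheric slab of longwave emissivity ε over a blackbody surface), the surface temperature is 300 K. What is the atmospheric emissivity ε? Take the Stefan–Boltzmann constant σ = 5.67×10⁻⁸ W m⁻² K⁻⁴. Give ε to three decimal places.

Effective temperature: T_e = [S(1−α)/(4σ)]^(1/4) = 261.8 K.
Since (2−ε)/2 = (T_e/T_s)⁴ = 0.5802, ε = 0.8397.

0.840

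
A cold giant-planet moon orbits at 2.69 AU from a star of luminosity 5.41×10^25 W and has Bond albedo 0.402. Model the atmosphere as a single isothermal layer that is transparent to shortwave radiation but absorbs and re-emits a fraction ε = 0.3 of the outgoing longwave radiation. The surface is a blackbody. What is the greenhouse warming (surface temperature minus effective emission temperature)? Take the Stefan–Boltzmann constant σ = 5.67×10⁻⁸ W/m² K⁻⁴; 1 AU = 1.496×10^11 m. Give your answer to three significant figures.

Orbital distance: d = 2.69 AU = 4.024×10^11 m.
S = L/(4πd²) = 26.58 W/m².
The planet radiates to space at T_e = [S(1−α)/(4σ)]^(1/4) = 91.50 K.
The surface balance (absorbed SW + ε·downward IR = σT_s⁴) with T_a⁴ = T_s⁴/2 reduces to T_s = T_e·[2/(2−ε)]^¼ = 95.29 K.
The atmosphere warms the surface by 3.794 K.

3.79 K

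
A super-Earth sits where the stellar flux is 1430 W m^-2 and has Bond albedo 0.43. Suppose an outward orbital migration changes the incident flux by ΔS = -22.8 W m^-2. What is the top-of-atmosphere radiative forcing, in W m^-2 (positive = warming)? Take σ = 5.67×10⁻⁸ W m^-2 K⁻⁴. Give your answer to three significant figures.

TOA radiative forcing: ΔF = (1−α)ΔS/4 = 0.57·(-22.8)/4 = -3.249 W m^-2.

-3.25 W m^-2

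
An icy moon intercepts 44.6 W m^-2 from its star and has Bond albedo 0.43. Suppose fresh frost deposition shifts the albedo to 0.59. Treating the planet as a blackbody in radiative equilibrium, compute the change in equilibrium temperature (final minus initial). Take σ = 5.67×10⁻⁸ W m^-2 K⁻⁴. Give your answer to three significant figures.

-8.14 kelvin

Initial: T₁ = [S(1−0.43)/(4σ)]^(1/4) = 102.9 K.
With α = 0.59, T₂ = 94.76 K.
Change: 94.76 − 102.9 = -8.136 K.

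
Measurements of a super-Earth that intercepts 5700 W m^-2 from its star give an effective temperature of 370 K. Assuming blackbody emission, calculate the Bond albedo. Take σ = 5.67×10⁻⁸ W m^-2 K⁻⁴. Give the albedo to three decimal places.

0.254

Rearranging the radiative balance, α = 1 − 4σT⁴/S.
4σT⁴ = 4·5.67×10⁻⁸·(370)⁴ = 4251 W m^-2.
1−α = 4251/5700 = 0.7457, so α = 0.2543.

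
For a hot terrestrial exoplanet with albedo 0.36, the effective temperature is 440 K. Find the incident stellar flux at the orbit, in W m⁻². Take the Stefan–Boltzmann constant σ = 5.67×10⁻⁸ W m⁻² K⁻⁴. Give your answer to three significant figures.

Invert the energy balance for S: S = 4σT⁴/(1−α).
σT⁴ = 5.67×10⁻⁸·(440)⁴ = 2125 W m⁻².
S = 4·2125/0.64 = 13280 W m⁻².

13300 W m⁻²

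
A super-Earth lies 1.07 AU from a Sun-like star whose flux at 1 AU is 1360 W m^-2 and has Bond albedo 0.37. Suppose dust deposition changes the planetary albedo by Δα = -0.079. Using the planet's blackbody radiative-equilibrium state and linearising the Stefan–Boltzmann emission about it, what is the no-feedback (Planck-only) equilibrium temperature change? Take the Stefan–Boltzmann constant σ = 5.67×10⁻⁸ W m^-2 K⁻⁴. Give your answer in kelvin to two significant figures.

Flux at the orbit: S = 1360/(1.07)² = 1188 W m^-2.
Reference equilibrium: T_e = [S(1−α)/(4σ)]^(1/4) = 239.7 K.
TOA radiative forcing: ΔF = −S·Δα/4 = −1188·(-0.079)/4 = 23.46 W m^-2.
The Planck feedback parameter is 4σT_e³ = 3.122 W m^-2/K.
So ΔT₀ = 23.46/3.122 = 7.51 K.

7.5 K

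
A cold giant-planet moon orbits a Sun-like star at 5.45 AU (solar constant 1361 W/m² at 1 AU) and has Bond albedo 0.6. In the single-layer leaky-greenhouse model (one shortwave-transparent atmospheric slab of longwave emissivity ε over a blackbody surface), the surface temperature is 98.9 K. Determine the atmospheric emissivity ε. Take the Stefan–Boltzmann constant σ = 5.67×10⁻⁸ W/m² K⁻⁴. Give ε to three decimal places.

Irradiance scales as 1/d², so S = 1361 W/m² × (1/5.45)² = 45.82 W/m².
First, T_e = [45.82·(1−0.6)/(4σ)]^(1/4) = 94.81 K.
Inverting T_s⁴ = 2T_e⁴/(2−ε): (T_e/T_s)⁴ = 0.8447, so ε = 2(1 − 0.8447) = 0.3106.

0.311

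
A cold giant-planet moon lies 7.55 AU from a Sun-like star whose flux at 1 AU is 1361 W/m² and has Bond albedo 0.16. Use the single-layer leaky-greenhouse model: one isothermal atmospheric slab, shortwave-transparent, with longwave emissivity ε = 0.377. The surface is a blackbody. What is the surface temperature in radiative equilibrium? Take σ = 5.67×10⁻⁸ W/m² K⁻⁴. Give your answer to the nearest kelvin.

Irradiance scales as 1/d², so S = 1361 W/m² × (1/7.55)² = 23.88 W/m².
Effective emission temperature (TOA balance): σT_e⁴ = S(1−α)/4 = 5.014 W/m² → T_e = 96.97 K.
Surface balance with a leaky layer gives σT_s⁴ = σT_e⁴·2/(2−ε), so T_s = T_e·[2/(2−0.377)]^(1/4) = 102.2 K.

102 K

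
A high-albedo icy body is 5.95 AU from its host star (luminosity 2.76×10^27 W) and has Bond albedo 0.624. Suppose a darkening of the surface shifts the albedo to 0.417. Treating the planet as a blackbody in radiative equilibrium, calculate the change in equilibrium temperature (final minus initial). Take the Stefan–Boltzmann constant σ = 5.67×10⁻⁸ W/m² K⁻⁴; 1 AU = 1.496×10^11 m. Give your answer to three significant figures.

d = 5.95 × 1.496×10^11 m = 8.901×10^11 m.
Spreading L over a sphere of radius d: S = 2.76×10^27/(4π·8.90×10^11²) = 277.2 W/m².
With α = 0.624, T₁ = 146.4 K.
Final:   T₂ = [S(1−0.417)/(4σ)]^(1/4) = 163.4 K.
Change: 163.4 − 146.4 = 16.97 K.

17.0 kelvin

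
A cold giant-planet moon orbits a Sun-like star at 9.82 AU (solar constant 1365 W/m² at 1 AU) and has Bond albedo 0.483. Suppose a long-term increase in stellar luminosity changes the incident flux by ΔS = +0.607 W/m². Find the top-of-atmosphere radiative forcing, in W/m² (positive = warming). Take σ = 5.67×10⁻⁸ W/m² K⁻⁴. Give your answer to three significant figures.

Flux at the orbit: S = 1365/(9.82)² = 14.15 W/m².
Only a fraction (1−α) is absorbed and it's spread over 4πR², so ΔF = (1−α)ΔS/4 = 0.07845 W/m².

0.0785 W/m²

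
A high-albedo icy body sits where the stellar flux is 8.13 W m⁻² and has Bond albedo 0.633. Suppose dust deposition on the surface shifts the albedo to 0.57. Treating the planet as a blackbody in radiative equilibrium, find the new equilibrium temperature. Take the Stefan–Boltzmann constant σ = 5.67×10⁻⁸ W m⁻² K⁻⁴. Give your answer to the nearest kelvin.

63 K

New equilibrium: T₂ = [(1−0.57)·8.130/(4σ)]^(1/4) = 62.66 K.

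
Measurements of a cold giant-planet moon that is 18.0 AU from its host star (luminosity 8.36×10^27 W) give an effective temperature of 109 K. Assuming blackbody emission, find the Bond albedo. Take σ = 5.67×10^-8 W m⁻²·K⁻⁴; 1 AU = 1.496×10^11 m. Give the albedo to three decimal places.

0.651

Orbital distance: d = 18.0 AU = 2.693×10^12 m.
S = L/(4πd²) = 91.75 W m⁻².
Rearranging the radiative balance, α = 1 − 4σT⁴/S.
4σT⁴ = 4·5.67×10⁻⁸·(109)⁴ = 32.01 W m⁻².
1−α = 32.01/91.75 = 0.3489, so α = 0.6511.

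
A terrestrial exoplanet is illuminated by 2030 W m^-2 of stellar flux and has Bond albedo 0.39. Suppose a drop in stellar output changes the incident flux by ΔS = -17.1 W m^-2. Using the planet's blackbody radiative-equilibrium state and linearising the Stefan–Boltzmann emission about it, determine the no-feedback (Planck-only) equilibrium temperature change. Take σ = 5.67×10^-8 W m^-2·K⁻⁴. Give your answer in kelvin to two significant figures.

-0.57 K

Unperturbed T_e = [2030·(1−0.39)/(4σ)]^¼ = 271.8 K.
TOA radiative forcing: ΔF = (1−α)ΔS/4 = 0.61·(-17.1)/4 = -2.608 W m^-2.
Planck response: λ_P = 4σT_e³ = 4·5.67×10⁻⁸·(271.8)³ = 4.555 W m^-2/K.
So ΔT₀ = -2.608/4.555 = -0.572 K.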